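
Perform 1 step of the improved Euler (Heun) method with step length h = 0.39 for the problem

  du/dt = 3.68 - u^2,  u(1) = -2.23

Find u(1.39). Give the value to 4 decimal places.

Heun: k1 = f(t_n, u_n); k2 = f(t_n + h, u_n + h·k1); u_{n+1} = u_n + (h/2)·(k1 + k2).
t=1.000000, u=-2.230000:
  k1 = f(1.000000, -2.230000) = -1.292900
  k2 = f(1.390000, -2.734231) = -3.796019
  u ← -2.230000 + (0.39/2)·(-1.292900 + (-3.796019)) = -3.222339
u(1.39) ≈ -3.2223

-3.2223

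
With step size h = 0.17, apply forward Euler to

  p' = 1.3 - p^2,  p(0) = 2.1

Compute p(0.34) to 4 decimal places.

Euler: p_{n+1} = p_n + h·f(s_n, p_n).
s=0.000000, p=2.100000: f=-3.110000 → p ← 2.100000 + 0.17·(-3.110000) = 1.571300
s=0.170000, p=1.571300: f=-1.168984 → p ← 1.571300 + 0.17·(-1.168984) = 1.372573
p(0.34) ≈ 1.3726

1.3726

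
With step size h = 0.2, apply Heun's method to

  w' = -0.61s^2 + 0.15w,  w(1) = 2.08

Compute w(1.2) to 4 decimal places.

1.9927

Heun: k1 = f(s_n, w_n); k2 = f(s_n + h, w_n + h·k1); w_{n+1} = w_n + (h/2)·(k1 + k2).
s=1.000000, w=2.080000:
  k1 = f(1.000000, 2.080000) = -0.298000
  k2 = f(1.200000, 2.020400) = -0.575340
  w ← 2.080000 + (0.2/2)·(-0.298000 + (-0.575340)) = 1.992666
w(1.2) ≈ 1.9927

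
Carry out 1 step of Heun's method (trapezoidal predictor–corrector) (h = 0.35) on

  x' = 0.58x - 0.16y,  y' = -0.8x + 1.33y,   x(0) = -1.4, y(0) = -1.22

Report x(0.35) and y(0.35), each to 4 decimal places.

Heun on (x,y): k1 = f(t_n, state_n); k2 = f(t_n + h, state_n + h·k1); state_{n+1} = state_n + (h/2)·(k1 + k2).
0.000000: (-1.400000, -1.220000)
  k1 = (-0.616800, -0.502600)
  predictor → (-1.615880, -1.395910)
  k2 = (-0.713865, -0.563856)
  → (-1.632866, -1.406630)
(x(0.35), y(0.35)) ≈ (-1.6329, -1.4066)

-1.6329, -1.4066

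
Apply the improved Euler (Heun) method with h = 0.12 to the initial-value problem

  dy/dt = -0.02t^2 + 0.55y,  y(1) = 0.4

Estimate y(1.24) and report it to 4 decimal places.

Heun: k1 = f(t_n, y_n); k2 = f(t_n + h, y_n + h·k1); y_{n+1} = y_n + (h/2)·(k1 + k2).
t=1.000000, y=0.400000:
  k1 = f(1.000000, 0.400000) = 0.200000
  k2 = f(1.120000, 0.424000) = 0.208112
  y ← 0.400000 + (0.12/2)·(0.200000 + 0.208112) = 0.424487
t=1.120000, y=0.424487:
  k1 = f(1.120000, 0.424487) = 0.208380
  k2 = f(1.240000, 0.449492) = 0.216469
  y ← 0.424487 + (0.12/2)·(0.208380 + 0.216469) = 0.449978
y(1.24) ≈ 0.4500

0.4500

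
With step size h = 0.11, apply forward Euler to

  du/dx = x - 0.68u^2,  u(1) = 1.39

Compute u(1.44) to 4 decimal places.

Euler: u_{n+1} = u_n + h·f(x_n, u_n).
x=1.000000, u=1.390000: f=-0.313828 → u ← 1.390000 + 0.11·(-0.313828) = 1.355479
x=1.110000, u=1.355479: f=-0.139380 → u ← 1.355479 + 0.11·(-0.139380) = 1.340147
x=1.220000, u=1.340147: f=-0.001276 → u ← 1.340147 + 0.11·(-0.001276) = 1.340007
x=1.330000, u=1.340007: f=0.108980 → u ← 1.340007 + 0.11·0.108980 = 1.351995
u(1.44) ≈ 1.3520

1.3520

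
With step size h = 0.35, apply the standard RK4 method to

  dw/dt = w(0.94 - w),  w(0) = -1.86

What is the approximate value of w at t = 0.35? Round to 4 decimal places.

-9.2591

RK4: k1 = f(t_n, w_n); k2 = f(t_n + h/2, w_n + (h/2)·k1); k3 = f(t_n + h/2, w_n + (h/2)·k2); k4 = f(t_n + h, w_n + h·k3); w_{n+1} = w_n + (h/6)·(k1 + 2k2 + 2k3 + k4).
t=0.000000, w=-1.860000:
  k1 = f(0.000000, -1.860000) = -5.208000
  k2 = f(0.175000, -2.771400) = -10.285774
  k3 = f(0.175000, -3.660010) = -16.836086
  k4 = f(0.350000, -7.752630) = -67.390747
  w ← -1.860000 + (0.35/6)·(k1 + 2k2 + 2k3 + k4) = -9.259144
w(0.35) ≈ -9.2591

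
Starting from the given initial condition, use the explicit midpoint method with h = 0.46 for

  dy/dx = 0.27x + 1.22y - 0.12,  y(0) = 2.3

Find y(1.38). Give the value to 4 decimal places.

Midpoint: k1 = f(x_n, y_n); k2 = f(x_n + h/2, y_n + (h/2)·k1); y_{n+1} = y_n + h·k2.
x=0.000000, y=2.300000:
  k1 = f(0.000000, 2.300000) = 2.686000
  k2 = f(0.230000, 2.917780) = 3.501792
  y ← 2.300000 + 0.46·3.501792 = 3.910824
x=0.460000, y=3.910824:
  k1 = f(0.460000, 3.910824) = 4.775405
  k2 = f(0.690000, 5.009167) = 6.177484
  y ← 3.910824 + 0.46·6.177484 = 6.752467
x=0.920000, y=6.752467:
  k1 = f(0.920000, 6.752467) = 8.366410
  k2 = f(1.150000, 8.676741) = 10.776124
  y ← 6.752467 + 0.46·10.776124 = 11.709484
y(1.38) ≈ 11.7095

11.7095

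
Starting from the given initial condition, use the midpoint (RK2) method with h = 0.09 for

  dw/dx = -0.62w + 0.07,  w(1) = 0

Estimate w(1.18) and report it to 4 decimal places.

Midpoint: k1 = f(x_n, w_n); k2 = f(x_n + h/2, w_n + (h/2)·k1); w_{n+1} = w_n + h·k2.
x=1.000000, w=0.000000:
  k1 = f(1.000000, 0.000000) = 0.070000
  k2 = f(1.045000, 0.003150) = 0.068047
  w ← 0.000000 + 0.09·0.068047 = 0.006124
x=1.090000, w=0.006124:
  k1 = f(1.090000, 0.006124) = 0.066203
  k2 = f(1.135000, 0.009103) = 0.064356
  w ← 0.006124 + 0.09·0.064356 = 0.011916
w(1.18) ≈ 0.0119

0.0119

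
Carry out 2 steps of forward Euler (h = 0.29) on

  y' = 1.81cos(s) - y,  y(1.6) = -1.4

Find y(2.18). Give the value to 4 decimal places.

Euler: y_{n+1} = y_n + h·f(s_n, y_n).
s=1.600000, y=-1.400000: f=1.347149 → y ← -1.400000 + 0.29·1.347149 = -1.009327
s=1.890000, y=-1.009327: f=0.441330 → y ← -1.009327 + 0.29·0.441330 = -0.881341
y(2.18) ≈ -0.8813

-0.8813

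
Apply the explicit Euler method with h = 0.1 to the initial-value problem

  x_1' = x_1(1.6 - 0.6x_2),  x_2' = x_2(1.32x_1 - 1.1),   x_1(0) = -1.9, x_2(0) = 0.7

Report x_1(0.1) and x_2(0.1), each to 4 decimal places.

-2.1242, 0.4474

Euler on (x_1,x_2): x_1_{n+1} = x_1_n + h·x_1', x_2_{n+1} = x_2_n + h·x_2'.
0.000000: (-1.900000, 0.700000); f=(-2.242000, -2.525600) → (-2.124200, 0.447440)
(x_1(0.1), x_2(0.1)) ≈ (-2.1242, 0.4474)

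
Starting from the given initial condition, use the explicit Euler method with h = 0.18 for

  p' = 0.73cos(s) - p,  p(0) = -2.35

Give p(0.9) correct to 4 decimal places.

-0.4667

Euler: p_{n+1} = p_n + h·f(s_n, p_n).
s=0.000000, p=-2.350000: f=3.080000 → p ← -2.350000 + 0.18·3.080000 = -1.795600
s=0.180000, p=-1.795600: f=2.513806 → p ← -1.795600 + 0.18·2.513806 = -1.343115
s=0.360000, p=-1.343115: f=2.026320 → p ← -1.343115 + 0.18·2.026320 = -0.978377
s=0.540000, p=-0.978377: f=1.604505 → p ← -0.978377 + 0.18·1.604505 = -0.689567
s=0.720000, p=-0.689567: f=1.238385 → p ← -0.689567 + 0.18·1.238385 = -0.466657
p(0.9) ≈ -0.4667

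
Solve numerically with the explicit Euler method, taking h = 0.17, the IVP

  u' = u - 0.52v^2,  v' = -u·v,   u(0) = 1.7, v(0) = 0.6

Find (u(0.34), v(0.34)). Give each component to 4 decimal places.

Euler on (u,v): u_{n+1} = u_n + h·u', v_{n+1} = v_n + h·v'.
0.000000: (1.700000, 0.600000); f=(1.512800, -1.020000) → (1.957176, 0.426600)
0.170000: (1.957176, 0.426600); f=(1.862542, -0.834931) → (2.273808, 0.284662)
(u(0.34), v(0.34)) ≈ (2.2738, 0.2847)

2.2738, 0.2847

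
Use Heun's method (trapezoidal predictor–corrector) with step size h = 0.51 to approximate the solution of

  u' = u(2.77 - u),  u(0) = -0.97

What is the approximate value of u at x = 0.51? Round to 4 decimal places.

-5.9152

Heun: k1 = f(x_n, u_n); k2 = f(x_n + h, u_n + h·k1); u_{n+1} = u_n + (h/2)·(k1 + k2).
x=0.000000, u=-0.970000:
  k1 = f(0.000000, -0.970000) = -3.627800
  k2 = f(0.510000, -2.820178) = -15.765297
  u ← -0.970000 + (0.51/2)·(-3.627800 + (-15.765297)) = -5.915240
u(0.51) ≈ -5.9152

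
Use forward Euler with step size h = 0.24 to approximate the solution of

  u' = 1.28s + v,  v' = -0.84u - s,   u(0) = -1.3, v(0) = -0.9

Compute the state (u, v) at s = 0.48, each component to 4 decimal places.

Euler on (u,v): u_{n+1} = u_n + h·u', v_{n+1} = v_n + h·v'.
0.000000: (-1.300000, -0.900000); f=(-0.900000, 1.092000) → (-1.516000, -0.637920)
0.240000: (-1.516000, -0.637920); f=(-0.330720, 1.033440) → (-1.595373, -0.389894)
(u(0.48), v(0.48)) ≈ (-1.5954, -0.3899)

-1.5954, -0.3899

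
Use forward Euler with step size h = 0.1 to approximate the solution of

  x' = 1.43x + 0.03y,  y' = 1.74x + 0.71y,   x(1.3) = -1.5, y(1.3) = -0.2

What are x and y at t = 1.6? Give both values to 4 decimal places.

-2.2447, -1.2060

Euler on (x,y): x_{n+1} = x_n + h·x', y_{n+1} = y_n + h·y'.
1.300000: (-1.500000, -0.200000); f=(-2.151000, -2.752000) → (-1.715100, -0.475200)
1.400000: (-1.715100, -0.475200); f=(-2.466849, -3.321666) → (-1.961785, -0.807367)
1.500000: (-1.961785, -0.807367); f=(-2.829573, -3.986736) → (-2.244742, -1.206040)
(x(1.6), y(1.6)) ≈ (-2.2447, -1.2060)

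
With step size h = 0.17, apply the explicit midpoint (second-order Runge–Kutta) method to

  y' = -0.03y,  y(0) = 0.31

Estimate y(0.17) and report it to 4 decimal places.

0.3084

Midpoint: k1 = f(x_n, y_n); k2 = f(x_n + h/2, y_n + (h/2)·k1); y_{n+1} = y_n + h·k2.
x=0.000000, y=0.310000:
  k1 = f(0.000000, 0.310000) = -0.009300
  k2 = f(0.085000, 0.309209) = -0.009276
  y ← 0.310000 + 0.17·(-0.009276) = 0.308423
y(0.17) ≈ 0.3084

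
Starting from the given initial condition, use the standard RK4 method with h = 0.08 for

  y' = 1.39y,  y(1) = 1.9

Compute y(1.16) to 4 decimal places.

RK4: k1 = f(t_n, y_n); k2 = f(t_n + h/2, y_n + (h/2)·k1); k3 = f(t_n + h/2, y_n + (h/2)·k2); k4 = f(t_n + h, y_n + h·k3); y_{n+1} = y_n + (h/6)·(k1 + 2k2 + 2k3 + k4).
t=1.000000, y=1.900000:
  k1 = f(1.000000, 1.900000) = 2.641000
  k2 = f(1.040000, 2.005640) = 2.787840
  k3 = f(1.040000, 2.011514) = 2.796004
  k4 = f(1.080000, 2.123680) = 2.951916
  y ← 1.900000 + (0.08/6)·(k1 + 2k2 + 2k3 + k4) = 2.123475
t=1.080000, y=2.123475:
  k1 = f(1.080000, 2.123475) = 2.951630
  k2 = f(1.120000, 2.241540) = 3.115740
  k3 = f(1.120000, 2.248104) = 3.124865
  k4 = f(1.160000, 2.373464) = 3.299115
  y ← 2.123475 + (0.08/6)·(k1 + 2k2 + 2k3 + k4) = 2.373234
y(1.16) ≈ 2.3732

2.3732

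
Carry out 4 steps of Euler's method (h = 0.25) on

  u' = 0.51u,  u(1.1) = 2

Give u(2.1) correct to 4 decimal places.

3.2322

Euler: u_{n+1} = u_n + h·f(s_n, u_n).
s=1.100000, u=2.000000: f=1.020000 → u ← 2.000000 + 0.25·1.020000 = 2.255000
s=1.350000, u=2.255000: f=1.150050 → u ← 2.255000 + 0.25·1.150050 = 2.542512
s=1.600000, u=2.542512: f=1.296681 → u ← 2.542512 + 0.25·1.296681 = 2.866683
s=1.850000, u=2.866683: f=1.462008 → u ← 2.866683 + 0.25·1.462008 = 3.232185
u(2.1) ≈ 3.2322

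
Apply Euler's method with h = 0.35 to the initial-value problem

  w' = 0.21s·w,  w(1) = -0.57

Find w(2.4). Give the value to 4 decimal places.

-0.8707

Euler: w_{n+1} = w_n + h·f(s_n, w_n).
s=1.000000, w=-0.570000: f=-0.119700 → w ← -0.570000 + 0.35·(-0.119700) = -0.611895
s=1.350000, w=-0.611895: f=-0.173472 → w ← -0.611895 + 0.35·(-0.173472) = -0.672610
s=1.700000, w=-0.672610: f=-0.240122 → w ← -0.672610 + 0.35·(-0.240122) = -0.756653
s=2.050000, w=-0.756653: f=-0.325739 → w ← -0.756653 + 0.35·(-0.325739) = -0.870662
w(2.4) ≈ -0.8707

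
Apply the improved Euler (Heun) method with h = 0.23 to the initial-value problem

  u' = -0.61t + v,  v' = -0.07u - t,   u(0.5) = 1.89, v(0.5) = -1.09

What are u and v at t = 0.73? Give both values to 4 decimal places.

Heun on (u,v): k1 = f(t_n, state_n); k2 = f(t_n + h, state_n + h·k1); state_{n+1} = state_n + (h/2)·(k1 + k2).
0.500000: (1.890000, -1.090000)
  k1 = (-1.395000, -0.632300)
  predictor → (1.569150, -1.235429)
  k2 = (-1.680729, -0.839840)
  → (1.536291, -1.259296)
(u(0.73), v(0.73)) ≈ (1.5363, -1.2593)

1.5363, -1.2593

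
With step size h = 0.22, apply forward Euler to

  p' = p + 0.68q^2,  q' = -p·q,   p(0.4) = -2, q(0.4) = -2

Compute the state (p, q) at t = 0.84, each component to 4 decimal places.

-1.0059, -4.0468

Euler on (p,q): p_{n+1} = p_n + h·p', q_{n+1} = q_n + h·q'.
0.400000: (-2.000000, -2.000000); f=(0.720000, -4.000000) → (-1.841600, -2.880000)
0.620000: (-1.841600, -2.880000); f=(3.798592, -5.303808) → (-1.005910, -4.046838)
(p(0.84), q(0.84)) ≈ (-1.0059, -4.0468)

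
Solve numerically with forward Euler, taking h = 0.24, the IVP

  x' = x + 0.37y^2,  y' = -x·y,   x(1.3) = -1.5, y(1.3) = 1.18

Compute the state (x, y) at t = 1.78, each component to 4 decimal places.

Euler on (x,y): x_{n+1} = x_n + h·x', y_{n+1} = y_n + h·y'.
1.300000: (-1.500000, 1.180000); f=(-0.984812, 1.770000) → (-1.736355, 1.604800)
1.540000: (-1.736355, 1.604800); f=(-0.783463, 2.786502) → (-1.924386, 2.273561)
(x(1.78), y(1.78)) ≈ (-1.9244, 2.2736)

-1.9244, 2.2736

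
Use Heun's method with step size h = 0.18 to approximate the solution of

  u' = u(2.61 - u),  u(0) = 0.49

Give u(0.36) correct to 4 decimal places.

Heun: k1 = f(t_n, u_n); k2 = f(t_n + h, u_n + h·k1); u_{n+1} = u_n + (h/2)·(k1 + k2).
t=0.000000, u=0.490000:
  k1 = f(0.000000, 0.490000) = 1.038800
  k2 = f(0.180000, 0.676984) = 1.308621
  u ← 0.490000 + (0.18/2)·(1.038800 + 1.308621) = 0.701268
t=0.180000, u=0.701268:
  k1 = f(0.180000, 0.701268) = 1.338533
  k2 = f(0.360000, 0.942204) = 1.571404
  u ← 0.701268 + (0.18/2)·(1.338533 + 1.571404) = 0.963162
u(0.36) ≈ 0.9632

0.9632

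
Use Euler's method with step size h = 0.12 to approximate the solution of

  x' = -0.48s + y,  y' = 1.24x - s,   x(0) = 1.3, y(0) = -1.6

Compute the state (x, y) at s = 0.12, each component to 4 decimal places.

1.1080, -1.4066

Euler on (x,y): x_{n+1} = x_n + h·x', y_{n+1} = y_n + h·y'.
0.000000: (1.300000, -1.600000); f=(-1.600000, 1.612000) → (1.108000, -1.406560)
(x(0.12), y(0.12)) ≈ (1.1080, -1.4066)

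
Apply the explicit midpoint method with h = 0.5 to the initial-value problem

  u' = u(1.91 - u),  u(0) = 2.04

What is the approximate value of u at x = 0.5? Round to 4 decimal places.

1.9771

Midpoint: k1 = f(x_n, u_n); k2 = f(x_n + h/2, u_n + (h/2)·k1); u_{n+1} = u_n + h·k2.
x=0.000000, u=2.040000:
  k1 = f(0.000000, 2.040000) = -0.265200
  k2 = f(0.250000, 1.973700) = -0.125725
  u ← 2.040000 + 0.5·(-0.125725) = 1.977138
u(0.5) ≈ 1.9771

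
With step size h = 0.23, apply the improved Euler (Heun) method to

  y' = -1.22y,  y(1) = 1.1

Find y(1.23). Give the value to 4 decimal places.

Heun: k1 = f(s_n, y_n); k2 = f(s_n + h, y_n + h·k1); y_{n+1} = y_n + (h/2)·(k1 + k2).
s=1.000000, y=1.100000:
  k1 = f(1.000000, 1.100000) = -1.342000
  k2 = f(1.230000, 0.791340) = -0.965435
  y ← 1.100000 + (0.23/2)·(-1.342000 + (-0.965435)) = 0.834645
y(1.23) ≈ 0.8346

0.8346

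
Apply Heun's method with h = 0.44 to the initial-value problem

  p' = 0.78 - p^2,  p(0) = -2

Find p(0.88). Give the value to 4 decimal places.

Heun: k1 = f(s_n, p_n); k2 = f(s_n + h, p_n + h·k1); p_{n+1} = p_n + (h/2)·(k1 + k2).
s=0.000000, p=-2.000000:
  k1 = f(0.000000, -2.000000) = -3.220000
  k2 = f(0.440000, -3.416800) = -10.894522
  p ← -2.000000 + (0.44/2)·(-3.220000 + (-10.894522)) = -5.105195
s=0.440000, p=-5.105195:
  k1 = f(0.440000, -5.105195) = -25.283015
  k2 = f(0.880000, -16.229721) = -262.623858
  p ← -5.105195 + (0.44/2)·(-25.283015 + (-262.623858)) = -68.444707
p(0.88) ≈ -68.4447

-68.4447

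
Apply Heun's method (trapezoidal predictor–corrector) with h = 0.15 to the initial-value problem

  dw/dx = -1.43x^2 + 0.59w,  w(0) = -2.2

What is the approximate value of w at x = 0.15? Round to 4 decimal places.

-2.4057

Heun: k1 = f(x_n, w_n); k2 = f(x_n + h, w_n + h·k1); w_{n+1} = w_n + (h/2)·(k1 + k2).
x=0.000000, w=-2.200000:
  k1 = f(0.000000, -2.200000) = -1.298000
  k2 = f(0.150000, -2.394700) = -1.445048
  w ← -2.200000 + (0.15/2)·(-1.298000 + (-1.445048)) = -2.405729
w(0.15) ≈ -2.4057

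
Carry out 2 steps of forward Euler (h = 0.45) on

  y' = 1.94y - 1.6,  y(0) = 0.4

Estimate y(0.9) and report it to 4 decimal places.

-0.6653

Euler: y_{n+1} = y_n + h·f(x_n, y_n).
x=0.000000, y=0.400000: f=-0.824000 → y ← 0.400000 + 0.45·(-0.824000) = 0.029200
x=0.450000, y=0.029200: f=-1.543352 → y ← 0.029200 + 0.45·(-1.543352) = -0.665308
y(0.9) ≈ -0.6653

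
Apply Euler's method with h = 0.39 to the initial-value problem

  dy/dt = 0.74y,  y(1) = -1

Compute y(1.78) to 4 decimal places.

-1.6605

Euler: y_{n+1} = y_n + h·f(t_n, y_n).
t=1.000000, y=-1.000000: f=-0.740000 → y ← -1.000000 + 0.39·(-0.740000) = -1.288600
t=1.390000, y=-1.288600: f=-0.953564 → y ← -1.288600 + 0.39·(-0.953564) = -1.660490
y(1.78) ≈ -1.6605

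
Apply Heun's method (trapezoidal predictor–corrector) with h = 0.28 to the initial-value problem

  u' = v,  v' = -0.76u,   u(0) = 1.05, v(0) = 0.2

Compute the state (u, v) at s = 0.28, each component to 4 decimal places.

Heun on (u,v): k1 = f(s_n, state_n); k2 = f(s_n + h, state_n + h·k1); state_{n+1} = state_n + (h/2)·(k1 + k2).
0.000000: (1.050000, 0.200000)
  k1 = (0.200000, -0.798000)
  predictor → (1.106000, -0.023440)
  k2 = (-0.023440, -0.840560)
  → (1.074718, -0.029398)
(u(0.28), v(0.28)) ≈ (1.0747, -0.0294)

1.0747, -0.0294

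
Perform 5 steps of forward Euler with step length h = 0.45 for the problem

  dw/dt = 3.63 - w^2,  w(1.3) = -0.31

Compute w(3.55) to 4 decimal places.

Euler: w_{n+1} = w_n + h·f(t_n, w_n).
t=1.300000, w=-0.310000: f=3.533900 → w ← -0.310000 + 0.45·3.533900 = 1.280255
t=1.750000, w=1.280255: f=1.990947 → w ← 1.280255 + 0.45·1.990947 = 2.176181
t=2.200000, w=2.176181: f=-1.105765 → w ← 2.176181 + 0.45·(-1.105765) = 1.678587
t=2.650000, w=1.678587: f=0.812345 → w ← 1.678587 + 0.45·0.812345 = 2.044142
t=3.100000, w=2.044142: f=-0.548519 → w ← 2.044142 + 0.45·(-0.548519) = 1.797309
w(3.55) ≈ 1.7973

1.7973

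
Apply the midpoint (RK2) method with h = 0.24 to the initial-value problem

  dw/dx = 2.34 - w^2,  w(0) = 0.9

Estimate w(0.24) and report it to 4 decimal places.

Midpoint: k1 = f(x_n, w_n); k2 = f(x_n + h/2, w_n + (h/2)·k1); w_{n+1} = w_n + h·k2.
x=0.000000, w=0.900000:
  k1 = f(0.000000, 0.900000) = 1.530000
  k2 = f(0.120000, 1.083600) = 1.165811
  w ← 0.900000 + 0.24·1.165811 = 1.179795
w(0.24) ≈ 1.1798

1.1798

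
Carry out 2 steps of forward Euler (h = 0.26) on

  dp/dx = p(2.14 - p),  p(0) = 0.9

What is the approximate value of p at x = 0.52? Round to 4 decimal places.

1.4841

Euler: p_{n+1} = p_n + h·f(x_n, p_n).
x=0.000000, p=0.900000: f=1.116000 → p ← 0.900000 + 0.26·1.116000 = 1.190160
x=0.260000, p=1.190160: f=1.130462 → p ← 1.190160 + 0.26·1.130462 = 1.484080
p(0.52) ≈ 1.4841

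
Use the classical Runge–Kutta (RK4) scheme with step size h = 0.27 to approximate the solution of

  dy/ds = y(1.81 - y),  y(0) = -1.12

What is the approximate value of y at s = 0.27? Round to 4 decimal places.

-2.9644

RK4: k1 = f(s_n, y_n); k2 = f(s_n + h/2, y_n + (h/2)·k1); k3 = f(s_n + h/2, y_n + (h/2)·k2); k4 = f(s_n + h, y_n + h·k3); y_{n+1} = y_n + (h/6)·(k1 + 2k2 + 2k3 + k4).
s=0.000000, y=-1.120000:
  k1 = f(0.000000, -1.120000) = -3.281600
  k2 = f(0.135000, -1.563016) = -5.272078
  k3 = f(0.135000, -1.831731) = -6.670669
  k4 = f(0.270000, -2.921081) = -13.819868
  y ← -1.120000 + (0.27/6)·(k1 + 2k2 + 2k3 + k4) = -2.964413
y(0.27) ≈ -2.9644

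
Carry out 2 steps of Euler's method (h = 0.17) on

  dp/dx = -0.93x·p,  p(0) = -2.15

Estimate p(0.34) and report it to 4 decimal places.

-2.0922

Euler: p_{n+1} = p_n + h·f(x_n, p_n).
x=0.000000, p=-2.150000: f=0.000000 → p ← -2.150000 + 0.17·0.000000 = -2.150000
x=0.170000, p=-2.150000: f=0.339915 → p ← -2.150000 + 0.17·0.339915 = -2.092214
p(0.34) ≈ -2.0922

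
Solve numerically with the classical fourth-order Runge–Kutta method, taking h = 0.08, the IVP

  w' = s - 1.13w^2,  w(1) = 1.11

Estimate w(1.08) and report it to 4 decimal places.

1.0845

RK4: k1 = f(s_n, w_n); k2 = f(s_n + h/2, w_n + (h/2)·k1); k3 = f(s_n + h/2, w_n + (h/2)·k2); k4 = f(s_n + h, w_n + h·k3); w_{n+1} = w_n + (h/6)·(k1 + 2k2 + 2k3 + k4).
s=1.000000, w=1.110000:
  k1 = f(1.000000, 1.110000) = -0.392273
  k2 = f(1.040000, 1.094309) = -0.313189
  k3 = f(1.040000, 1.097472) = -0.321024
  k4 = f(1.080000, 1.084318) = -0.248593
  w ← 1.110000 + (0.08/6)·(k1 + 2k2 + 2k3 + k4) = 1.084543
w(1.08) ≈ 1.0845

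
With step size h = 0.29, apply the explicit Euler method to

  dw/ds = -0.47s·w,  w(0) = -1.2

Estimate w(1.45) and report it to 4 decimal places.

-0.7877

Euler: w_{n+1} = w_n + h·f(s_n, w_n).
s=0.000000, w=-1.200000: f=0.000000 → w ← -1.200000 + 0.29·0.000000 = -1.200000
s=0.290000, w=-1.200000: f=0.163560 → w ← -1.200000 + 0.29·0.163560 = -1.152568
s=0.580000, w=-1.152568: f=0.314190 → w ← -1.152568 + 0.29·0.314190 = -1.061453
s=0.870000, w=-1.061453: f=0.434028 → w ← -1.061453 + 0.29·0.434028 = -0.935584
s=1.160000, w=-0.935584: f=0.510081 → w ← -0.935584 + 0.29·0.510081 = -0.787661
w(1.45) ≈ -0.7877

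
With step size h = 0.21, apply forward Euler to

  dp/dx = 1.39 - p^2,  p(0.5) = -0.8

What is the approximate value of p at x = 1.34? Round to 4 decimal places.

Euler: p_{n+1} = p_n + h·f(x_n, p_n).
x=0.500000, p=-0.800000: f=0.750000 → p ← -0.800000 + 0.21·0.750000 = -0.642500
x=0.710000, p=-0.642500: f=0.977194 → p ← -0.642500 + 0.21·0.977194 = -0.437289
x=0.920000, p=-0.437289: f=1.198778 → p ← -0.437289 + 0.21·1.198778 = -0.185546
x=1.130000, p=-0.185546: f=1.355573 → p ← -0.185546 + 0.21·1.355573 = 0.099124
p(1.34) ≈ 0.0991

0.0991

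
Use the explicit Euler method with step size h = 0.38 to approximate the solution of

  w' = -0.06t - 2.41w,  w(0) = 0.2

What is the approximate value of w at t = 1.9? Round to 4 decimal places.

-0.0370

Euler: w_{n+1} = w_n + h·f(t_n, w_n).
t=0.000000, w=0.200000: f=-0.482000 → w ← 0.200000 + 0.38·(-0.482000) = 0.016840
t=0.380000, w=0.016840: f=-0.063384 → w ← 0.016840 + 0.38·(-0.063384) = -0.007246
t=0.760000, w=-0.007246: f=-0.028137 → w ← -0.007246 + 0.38·(-0.028137) = -0.017938
t=1.140000, w=-0.017938: f=-0.025169 → w ← -0.017938 + 0.38·(-0.025169) = -0.027502
t=1.520000, w=-0.027502: f=-0.024919 → w ← -0.027502 + 0.38·(-0.024919) = -0.036972
w(1.9) ≈ -0.0370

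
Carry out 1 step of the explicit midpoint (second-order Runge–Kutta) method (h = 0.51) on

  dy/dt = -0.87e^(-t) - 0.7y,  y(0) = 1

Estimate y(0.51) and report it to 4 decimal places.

Midpoint: k1 = f(t_n, y_n); k2 = f(t_n + h/2, y_n + (h/2)·k1); y_{n+1} = y_n + h·k2.
t=0.000000, y=1.000000:
  k1 = f(0.000000, 1.000000) = -1.570000
  k2 = f(0.255000, 0.599650) = -1.093932
  y ← 1.000000 + 0.51·(-1.093932) = 0.442094
y(0.51) ≈ 0.4421

0.4421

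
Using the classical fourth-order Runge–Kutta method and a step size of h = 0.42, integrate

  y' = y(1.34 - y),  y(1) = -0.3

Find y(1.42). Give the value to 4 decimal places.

RK4: k1 = f(x_n, y_n); k2 = f(x_n + h/2, y_n + (h/2)·k1); k3 = f(x_n + h/2, y_n + (h/2)·k2); k4 = f(x_n + h, y_n + h·k3); y_{n+1} = y_n + (h/6)·(k1 + 2k2 + 2k3 + k4).
x=1.000000, y=-0.300000:
  k1 = f(1.000000, -0.300000) = -0.492000
  k2 = f(1.210000, -0.403320) = -0.703116
  k3 = f(1.210000, -0.447654) = -0.800251
  k4 = f(1.420000, -0.636105) = -1.257012
  y ← -0.300000 + (0.42/6)·(k1 + 2k2 + 2k3 + k4) = -0.632902
y(1.42) ≈ -0.6329

-0.6329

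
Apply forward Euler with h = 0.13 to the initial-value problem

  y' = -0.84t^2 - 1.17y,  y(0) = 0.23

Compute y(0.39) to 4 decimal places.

0.1313

Euler: y_{n+1} = y_n + h·f(t_n, y_n).
t=0.000000, y=0.230000: f=-0.269100 → y ← 0.230000 + 0.13·(-0.269100) = 0.195017
t=0.130000, y=0.195017: f=-0.242366 → y ← 0.195017 + 0.13·(-0.242366) = 0.163509
t=0.260000, y=0.163509: f=-0.248090 → y ← 0.163509 + 0.13·(-0.248090) = 0.131258
y(0.39) ≈ 0.1313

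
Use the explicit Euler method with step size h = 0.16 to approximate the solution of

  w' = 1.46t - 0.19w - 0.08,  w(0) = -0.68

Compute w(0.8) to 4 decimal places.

-0.2804

Euler: w_{n+1} = w_n + h·f(t_n, w_n).
t=0.000000, w=-0.680000: f=0.049200 → w ← -0.680000 + 0.16·0.049200 = -0.672128
t=0.160000, w=-0.672128: f=0.281304 → w ← -0.672128 + 0.16·0.281304 = -0.627119
t=0.320000, w=-0.627119: f=0.506353 → w ← -0.627119 + 0.16·0.506353 = -0.546103
t=0.480000, w=-0.546103: f=0.724560 → w ← -0.546103 + 0.16·0.724560 = -0.430173
t=0.640000, w=-0.430173: f=0.936133 → w ← -0.430173 + 0.16·0.936133 = -0.280392
w(0.8) ≈ -0.2804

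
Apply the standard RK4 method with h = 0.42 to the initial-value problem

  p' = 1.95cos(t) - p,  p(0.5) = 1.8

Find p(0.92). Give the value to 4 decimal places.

RK4: k1 = f(t_n, p_n); k2 = f(t_n + h/2, p_n + (h/2)·k1); k3 = f(t_n + h/2, p_n + (h/2)·k2); k4 = f(t_n + h, p_n + h·k3); p_{n+1} = p_n + (h/6)·(k1 + 2k2 + 2k3 + k4).
t=0.500000, p=1.800000:
  k1 = f(0.500000, 1.800000) = -0.088714
  k2 = f(0.710000, 1.781370) = -0.302564
  k3 = f(0.710000, 1.736461) = -0.257656
  k4 = f(0.920000, 1.691785) = -0.510435
  p ← 1.800000 + (0.42/6)·(k1 + 2k2 + 2k3 + k4) = 1.679629
p(0.92) ≈ 1.6796

1.6796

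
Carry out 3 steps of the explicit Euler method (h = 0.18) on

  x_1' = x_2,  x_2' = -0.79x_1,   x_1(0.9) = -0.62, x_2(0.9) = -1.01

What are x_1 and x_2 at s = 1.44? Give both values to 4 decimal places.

-1.1131, -0.6702

Euler on (x_1,x_2): x_1_{n+1} = x_1_n + h·x_1', x_2_{n+1} = x_2_n + h·x_2'.
0.900000: (-0.620000, -1.010000); f=(-1.010000, 0.489800) → (-0.801800, -0.921836)
1.080000: (-0.801800, -0.921836); f=(-0.921836, 0.633422) → (-0.967730, -0.807820)
1.260000: (-0.967730, -0.807820); f=(-0.807820, 0.764507) → (-1.113138, -0.670209)
(x_1(1.44), x_2(1.44)) ≈ (-1.1131, -0.6702)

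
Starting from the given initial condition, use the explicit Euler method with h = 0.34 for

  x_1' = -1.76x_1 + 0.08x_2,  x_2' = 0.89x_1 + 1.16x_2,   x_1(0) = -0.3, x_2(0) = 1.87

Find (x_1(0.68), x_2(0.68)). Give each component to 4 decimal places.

0.0405, 3.4883

Euler on (x_1,x_2): x_1_{n+1} = x_1_n + h·x_1', x_2_{n+1} = x_2_n + h·x_2'.
0.000000: (-0.300000, 1.870000); f=(0.677600, 1.902200) → (-0.069616, 2.516748)
0.340000: (-0.069616, 2.516748); f=(0.323864, 2.857469) → (0.040498, 3.488288)
(x_1(0.68), x_2(0.68)) ≈ (0.0405, 3.4883)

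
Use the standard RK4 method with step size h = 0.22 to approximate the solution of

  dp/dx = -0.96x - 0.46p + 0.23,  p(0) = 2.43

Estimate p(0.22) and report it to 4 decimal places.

RK4: k1 = f(x_n, p_n); k2 = f(x_n + h/2, p_n + (h/2)·k1); k3 = f(x_n + h/2, p_n + (h/2)·k2); k4 = f(x_n + h, p_n + h·k3); p_{n+1} = p_n + (h/6)·(k1 + 2k2 + 2k3 + k4).
x=0.000000, p=2.430000:
  k1 = f(0.000000, 2.430000) = -0.887800
  k2 = f(0.110000, 2.332342) = -0.948477
  k3 = f(0.110000, 2.325667) = -0.945407
  k4 = f(0.220000, 2.222010) = -1.003325
  p ← 2.430000 + (0.22/6)·(k1 + 2k2 + 2k3 + k4) = 2.221774
p(0.22) ≈ 2.2218

2.2218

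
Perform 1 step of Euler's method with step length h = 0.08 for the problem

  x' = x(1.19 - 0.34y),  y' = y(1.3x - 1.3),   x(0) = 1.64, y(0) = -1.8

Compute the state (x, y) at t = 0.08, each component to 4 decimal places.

Euler on (x,y): x_{n+1} = x_n + h·x', y_{n+1} = y_n + h·y'.
0.000000: (1.640000, -1.800000); f=(2.955280, -1.497600) → (1.876422, -1.919808)
(x(0.08), y(0.08)) ≈ (1.8764, -1.9198)

1.8764, -1.9198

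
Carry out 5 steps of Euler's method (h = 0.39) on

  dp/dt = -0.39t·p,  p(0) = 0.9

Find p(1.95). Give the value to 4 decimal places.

0.4678

Euler: p_{n+1} = p_n + h·f(t_n, p_n).
t=0.000000, p=0.900000: f=0.000000 → p ← 0.900000 + 0.39·0.000000 = 0.900000
t=0.390000, p=0.900000: f=-0.136890 → p ← 0.900000 + 0.39·(-0.136890) = 0.846613
t=0.780000, p=0.846613: f=-0.257540 → p ← 0.846613 + 0.39·(-0.257540) = 0.746172
t=1.170000, p=0.746172: f=-0.340478 → p ← 0.746172 + 0.39·(-0.340478) = 0.613386
t=1.560000, p=0.613386: f=-0.373184 → p ← 0.613386 + 0.39·(-0.373184) = 0.467844
p(1.95) ≈ 0.4678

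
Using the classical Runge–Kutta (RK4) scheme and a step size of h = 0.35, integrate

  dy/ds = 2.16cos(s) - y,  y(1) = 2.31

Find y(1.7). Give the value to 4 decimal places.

RK4: k1 = f(s_n, y_n); k2 = f(s_n + h/2, y_n + (h/2)·k1); k3 = f(s_n + h/2, y_n + (h/2)·k2); k4 = f(s_n + h, y_n + h·k3); y_{n+1} = y_n + (h/6)·(k1 + 2k2 + 2k3 + k4).
s=1.000000, y=2.310000:
  k1 = f(1.000000, 2.310000) = -1.142947
  k2 = f(1.175000, 2.109984) = -1.277211
  k3 = f(1.175000, 2.086488) = -1.253715
  k4 = f(1.350000, 1.871200) = -1.398145
  y ← 2.310000 + (0.35/6)·(k1 + 2k2 + 2k3 + k4) = 1.866495
s=1.350000, y=1.866495:
  k1 = f(1.350000, 1.866495) = -1.393440
  k2 = f(1.525000, 1.622643) = -1.523757
  k3 = f(1.525000, 1.599837) = -1.500952
  k4 = f(1.700000, 1.341162) = -1.619466
  y ← 1.866495 + (0.35/6)·(k1 + 2k2 + 2k3 + k4) = 1.337859
y(1.7) ≈ 1.3379

1.3379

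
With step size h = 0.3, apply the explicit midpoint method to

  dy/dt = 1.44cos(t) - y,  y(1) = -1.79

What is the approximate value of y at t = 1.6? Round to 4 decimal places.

-0.8534

Midpoint: k1 = f(t_n, y_n); k2 = f(t_n + h/2, y_n + (h/2)·k1); y_{n+1} = y_n + h·k2.
t=1.000000, y=-1.790000:
  k1 = f(1.000000, -1.790000) = 2.568035
  k2 = f(1.150000, -1.404795) = 1.993017
  y ← -1.790000 + 0.3·1.993017 = -1.192095
t=1.300000, y=-1.192095:
  k1 = f(1.300000, -1.192095) = 1.577293
  k2 = f(1.450000, -0.955501) = 1.129025
  y ← -1.192095 + 0.3·1.129025 = -0.853388
y(1.6) ≈ -0.8534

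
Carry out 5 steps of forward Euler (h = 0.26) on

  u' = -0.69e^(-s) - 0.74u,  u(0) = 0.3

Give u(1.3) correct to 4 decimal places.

Euler: u_{n+1} = u_n + h·f(s_n, u_n).
s=0.000000, u=0.300000: f=-0.912000 → u ← 0.300000 + 0.26·(-0.912000) = 0.062880
s=0.260000, u=0.062880: f=-0.578557 → u ← 0.062880 + 0.26·(-0.578557) = -0.087545
s=0.520000, u=-0.087545: f=-0.345436 → u ← -0.087545 + 0.26·(-0.345436) = -0.177358
s=0.780000, u=-0.177358: f=-0.185055 → u ← -0.177358 + 0.26·(-0.185055) = -0.225472
s=1.040000, u=-0.225472: f=-0.077034 → u ← -0.225472 + 0.26·(-0.077034) = -0.245501
u(1.3) ≈ -0.2455

-0.2455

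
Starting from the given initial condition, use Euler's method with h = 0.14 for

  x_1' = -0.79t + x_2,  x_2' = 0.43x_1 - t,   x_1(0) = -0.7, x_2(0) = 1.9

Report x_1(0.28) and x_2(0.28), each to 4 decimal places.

Euler on (x_1,x_2): x_1_{n+1} = x_1_n + h·x_1', x_2_{n+1} = x_2_n + h·x_2'.
0.000000: (-0.700000, 1.900000); f=(1.900000, -0.301000) → (-0.434000, 1.857860)
0.140000: (-0.434000, 1.857860); f=(1.747260, -0.326620) → (-0.189384, 1.812133)
(x_1(0.28), x_2(0.28)) ≈ (-0.1894, 1.8121)

-0.1894, 1.8121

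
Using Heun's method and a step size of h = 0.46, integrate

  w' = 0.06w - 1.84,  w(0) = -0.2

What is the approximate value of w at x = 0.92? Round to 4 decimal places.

Heun: k1 = f(x_n, w_n); k2 = f(x_n + h, w_n + h·k1); w_{n+1} = w_n + (h/2)·(k1 + k2).
x=0.000000, w=-0.200000:
  k1 = f(0.000000, -0.200000) = -1.852000
  k2 = f(0.460000, -1.051920) = -1.903115
  w ← -0.200000 + (0.46/2)·(-1.852000 + (-1.903115)) = -1.063676
x=0.460000, w=-1.063676:
  k1 = f(0.460000, -1.063676) = -1.903821
  k2 = f(0.920000, -1.939434) = -1.956366
  w ← -1.063676 + (0.46/2)·(-1.903821 + (-1.956366)) = -1.951519
w(0.92) ≈ -1.9515

-1.9515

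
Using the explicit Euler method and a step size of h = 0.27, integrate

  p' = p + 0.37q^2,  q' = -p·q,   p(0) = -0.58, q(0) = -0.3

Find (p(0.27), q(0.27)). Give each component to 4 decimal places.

Euler on (p,q): p_{n+1} = p_n + h·p', q_{n+1} = q_n + h·q'.
0.000000: (-0.580000, -0.300000); f=(-0.546700, -0.174000) → (-0.727609, -0.346980)
(p(0.27), q(0.27)) ≈ (-0.7276, -0.3470)

-0.7276, -0.3470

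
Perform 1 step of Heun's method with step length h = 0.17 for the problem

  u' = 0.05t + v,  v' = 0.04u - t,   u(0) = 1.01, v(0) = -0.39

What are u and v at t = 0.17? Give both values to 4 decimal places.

Heun on (u,v): k1 = f(t_n, state_n); k2 = f(t_n + h, state_n + h·k1); state_{n+1} = state_n + (h/2)·(k1 + k2).
0.000000: (1.010000, -0.390000)
  k1 = (-0.390000, 0.040400)
  predictor → (0.943700, -0.383132)
  k2 = (-0.374632, -0.132252)
  → (0.945006, -0.397807)
(u(0.17), v(0.17)) ≈ (0.9450, -0.3978)

0.9450, -0.3978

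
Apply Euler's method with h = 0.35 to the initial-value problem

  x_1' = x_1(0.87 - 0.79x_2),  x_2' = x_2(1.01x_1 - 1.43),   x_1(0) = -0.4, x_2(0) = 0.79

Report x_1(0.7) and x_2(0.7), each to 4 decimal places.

Euler on (x_1,x_2): x_1_{n+1} = x_1_n + h·x_1', x_2_{n+1} = x_2_n + h·x_2'.
0.000000: (-0.400000, 0.790000); f=(-0.098360, -1.448860) → (-0.434426, 0.282899)
0.350000: (-0.434426, 0.282899); f=(-0.280861, -0.528673) → (-0.532727, 0.097863)
(x_1(0.7), x_2(0.7)) ≈ (-0.5327, 0.0979)

-0.5327, 0.0979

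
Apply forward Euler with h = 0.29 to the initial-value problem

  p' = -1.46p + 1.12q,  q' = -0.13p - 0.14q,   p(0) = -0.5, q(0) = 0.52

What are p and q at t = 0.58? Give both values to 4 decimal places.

Euler on (p,q): p_{n+1} = p_n + h·p', q_{n+1} = q_n + h·q'.
0.000000: (-0.500000, 0.520000); f=(1.312400, -0.007800) → (-0.119404, 0.517738)
0.290000: (-0.119404, 0.517738); f=(0.754196, -0.056961) → (0.099313, 0.501219)
(p(0.58), q(0.58)) ≈ (0.0993, 0.5012)

0.0993, 0.5012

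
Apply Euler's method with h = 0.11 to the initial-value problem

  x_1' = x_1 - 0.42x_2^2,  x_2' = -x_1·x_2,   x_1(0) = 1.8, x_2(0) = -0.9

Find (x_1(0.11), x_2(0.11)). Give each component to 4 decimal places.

1.9606, -0.7218

Euler on (x_1,x_2): x_1_{n+1} = x_1_n + h·x_1', x_2_{n+1} = x_2_n + h·x_2'.
0.000000: (1.800000, -0.900000); f=(1.459800, 1.620000) → (1.960578, -0.721800)
(x_1(0.11), x_2(0.11)) ≈ (1.9606, -0.7218)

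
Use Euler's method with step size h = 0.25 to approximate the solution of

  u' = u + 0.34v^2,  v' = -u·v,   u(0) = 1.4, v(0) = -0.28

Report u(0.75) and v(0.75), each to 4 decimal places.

2.7492, -0.0460

Euler on (u,v): u_{n+1} = u_n + h·u', v_{n+1} = v_n + h·v'.
0.000000: (1.400000, -0.280000); f=(1.426656, 0.392000) → (1.756664, -0.182000)
0.250000: (1.756664, -0.182000); f=(1.767926, 0.319713) → (2.198646, -0.102072)
0.500000: (2.198646, -0.102072); f=(2.202188, 0.224420) → (2.749193, -0.045967)
(u(0.75), v(0.75)) ≈ (2.7492, -0.0460)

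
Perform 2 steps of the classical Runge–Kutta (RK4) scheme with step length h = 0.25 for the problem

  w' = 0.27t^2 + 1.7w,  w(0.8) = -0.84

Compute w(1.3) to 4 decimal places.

RK4: k1 = f(t_n, w_n); k2 = f(t_n + h/2, w_n + (h/2)·k1); k3 = f(t_n + h/2, w_n + (h/2)·k2); k4 = f(t_n + h, w_n + h·k3); w_{n+1} = w_n + (h/6)·(k1 + 2k2 + 2k3 + k4).
t=0.800000, w=-0.840000:
  k1 = f(0.800000, -0.840000) = -1.255200
  k2 = f(0.925000, -0.996900) = -1.463711
  k3 = f(0.925000, -1.022964) = -1.508020
  k4 = f(1.050000, -1.217005) = -1.771233
  w ← -0.840000 + (0.25/6)·(k1 + 2k2 + 2k3 + k4) = -1.213746
t=1.050000, w=-1.213746:
  k1 = f(1.050000, -1.213746) = -1.765693
  k2 = f(1.175000, -1.434457) = -2.065809
  k3 = f(1.175000, -1.471972) = -2.129583
  k4 = f(1.300000, -1.746141) = -2.512140
  w ← -1.213746 + (0.25/6)·(k1 + 2k2 + 2k3 + k4) = -1.741605
w(1.3) ≈ -1.7416

-1.7416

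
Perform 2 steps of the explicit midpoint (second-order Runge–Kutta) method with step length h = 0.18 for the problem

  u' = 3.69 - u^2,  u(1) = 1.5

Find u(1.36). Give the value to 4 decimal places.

1.7913

Midpoint: k1 = f(x_n, u_n); k2 = f(x_n + h/2, u_n + (h/2)·k1); u_{n+1} = u_n + h·k2.
x=1.000000, u=1.500000:
  k1 = f(1.000000, 1.500000) = 1.440000
  k2 = f(1.090000, 1.629600) = 1.034404
  u ← 1.500000 + 0.18·1.034404 = 1.686193
x=1.180000, u=1.686193:
  k1 = f(1.180000, 1.686193) = 0.846754
  k2 = f(1.270000, 1.762401) = 0.583944
  u ← 1.686193 + 0.18·0.583944 = 1.791303
u(1.36) ≈ 1.7913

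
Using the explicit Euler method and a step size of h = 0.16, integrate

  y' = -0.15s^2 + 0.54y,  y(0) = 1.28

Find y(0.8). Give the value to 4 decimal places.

Euler: y_{n+1} = y_n + h·f(s_n, y_n).
s=0.000000, y=1.280000: f=0.691200 → y ← 1.280000 + 0.16·0.691200 = 1.390592
s=0.160000, y=1.390592: f=0.747080 → y ← 1.390592 + 0.16·0.747080 = 1.510125
s=0.320000, y=1.510125: f=0.800107 → y ← 1.510125 + 0.16·0.800107 = 1.638142
s=0.480000, y=1.638142: f=0.850037 → y ← 1.638142 + 0.16·0.850037 = 1.774148
s=0.640000, y=1.774148: f=0.896600 → y ← 1.774148 + 0.16·0.896600 = 1.917604
y(0.8) ≈ 1.9176

1.9176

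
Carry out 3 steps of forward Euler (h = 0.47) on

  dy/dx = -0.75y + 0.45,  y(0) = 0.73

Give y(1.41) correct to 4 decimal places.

Euler: y_{n+1} = y_n + h·f(x_n, y_n).
x=0.000000, y=0.730000: f=-0.097500 → y ← 0.730000 + 0.47·(-0.097500) = 0.684175
x=0.470000, y=0.684175: f=-0.063131 → y ← 0.684175 + 0.47·(-0.063131) = 0.654503
x=0.940000, y=0.654503: f=-0.040877 → y ← 0.654503 + 0.47·(-0.040877) = 0.635291
y(1.41) ≈ 0.6353

0.6353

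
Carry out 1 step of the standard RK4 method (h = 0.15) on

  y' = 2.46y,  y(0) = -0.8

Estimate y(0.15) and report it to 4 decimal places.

-1.1570

RK4: k1 = f(x_n, y_n); k2 = f(x_n + h/2, y_n + (h/2)·k1); k3 = f(x_n + h/2, y_n + (h/2)·k2); k4 = f(x_n + h, y_n + h·k3); y_{n+1} = y_n + (h/6)·(k1 + 2k2 + 2k3 + k4).
x=0.000000, y=-0.800000:
  k1 = f(0.000000, -0.800000) = -1.968000
  k2 = f(0.075000, -0.947600) = -2.331096
  k3 = f(0.075000, -0.974832) = -2.398087
  k4 = f(0.150000, -1.159713) = -2.852894
  y ← -0.800000 + (0.15/6)·(k1 + 2k2 + 2k3 + k4) = -1.156982
y(0.15) ≈ -1.1570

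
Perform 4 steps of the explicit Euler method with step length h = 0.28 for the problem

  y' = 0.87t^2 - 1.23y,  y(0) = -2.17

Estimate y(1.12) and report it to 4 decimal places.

-0.1707

Euler: y_{n+1} = y_n + h·f(t_n, y_n).
t=0.000000, y=-2.170000: f=2.669100 → y ← -2.170000 + 0.28·2.669100 = -1.422652
t=0.280000, y=-1.422652: f=1.818070 → y ← -1.422652 + 0.28·1.818070 = -0.913592
t=0.560000, y=-0.913592: f=1.396551 → y ← -0.913592 + 0.28·1.396551 = -0.522558
t=0.840000, y=-0.522558: f=1.256619 → y ← -0.522558 + 0.28·1.256619 = -0.170705
y(1.12) ≈ -0.1707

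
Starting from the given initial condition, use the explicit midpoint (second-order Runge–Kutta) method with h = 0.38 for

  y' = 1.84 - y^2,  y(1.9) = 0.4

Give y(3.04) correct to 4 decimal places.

1.2543

Midpoint: k1 = f(s_n, y_n); k2 = f(s_n + h/2, y_n + (h/2)·k1); y_{n+1} = y_n + h·k2.
s=1.900000, y=0.400000:
  k1 = f(1.900000, 0.400000) = 1.680000
  k2 = f(2.090000, 0.719200) = 1.322751
  y ← 0.400000 + 0.38·1.322751 = 0.902646
s=2.280000, y=0.902646:
  k1 = f(2.280000, 0.902646) = 1.025231
  k2 = f(2.470000, 1.097439) = 0.635627
  y ← 0.902646 + 0.38·0.635627 = 1.144184
s=2.660000, y=1.144184:
  k1 = f(2.660000, 1.144184) = 0.530844
  k2 = f(2.850000, 1.245044) = 0.289865
  y ← 1.144184 + 0.38·0.289865 = 1.254333
y(3.04) ≈ 1.2543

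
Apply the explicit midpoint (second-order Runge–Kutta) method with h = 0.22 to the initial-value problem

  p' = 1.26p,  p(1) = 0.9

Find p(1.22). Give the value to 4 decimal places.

1.1841

Midpoint: k1 = f(x_n, p_n); k2 = f(x_n + h/2, p_n + (h/2)·k1); p_{n+1} = p_n + h·k2.
x=1.000000, p=0.900000:
  k1 = f(1.000000, 0.900000) = 1.134000
  k2 = f(1.110000, 1.024740) = 1.291172
  p ← 0.900000 + 0.22·1.291172 = 1.184058
p(1.22) ≈ 1.1841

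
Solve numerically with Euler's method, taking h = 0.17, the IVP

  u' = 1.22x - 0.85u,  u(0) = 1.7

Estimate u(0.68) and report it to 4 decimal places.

Euler: u_{n+1} = u_n + h·f(x_n, u_n).
x=0.000000, u=1.700000: f=-1.445000 → u ← 1.700000 + 0.17·(-1.445000) = 1.454350
x=0.170000, u=1.454350: f=-1.028798 → u ← 1.454350 + 0.17·(-1.028798) = 1.279454
x=0.340000, u=1.279454: f=-0.672736 → u ← 1.279454 + 0.17·(-0.672736) = 1.165089
x=0.510000, u=1.165089: f=-0.368126 → u ← 1.165089 + 0.17·(-0.368126) = 1.102508
u(0.68) ≈ 1.1025

1.1025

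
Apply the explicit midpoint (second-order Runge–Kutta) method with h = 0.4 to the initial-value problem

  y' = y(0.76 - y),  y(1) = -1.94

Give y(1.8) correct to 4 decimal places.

Midpoint: k1 = f(x_n, y_n); k2 = f(x_n + h/2, y_n + (h/2)·k1); y_{n+1} = y_n + h·k2.
x=1.000000, y=-1.940000:
  k1 = f(1.000000, -1.940000) = -5.238000
  k2 = f(1.200000, -2.987600) = -11.196330
  y ← -1.940000 + 0.4·(-11.196330) = -6.418532
x=1.400000, y=-6.418532:
  k1 = f(1.400000, -6.418532) = -46.075636
  k2 = f(1.600000, -15.633659) = -256.292878
  y ← -6.418532 + 0.4·(-256.292878) = -108.935683
y(1.8) ≈ -108.9357

-108.9357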